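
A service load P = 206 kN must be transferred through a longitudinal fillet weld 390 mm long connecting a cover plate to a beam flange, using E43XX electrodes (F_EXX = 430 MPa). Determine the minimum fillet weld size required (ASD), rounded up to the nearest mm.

Total weld length L = 390 mm.
Required throat t_e = P × Ω / (0.6 F_EXX × L) = 206 × 2.0 / (0.6 × 430 × 390 × 10⁻³) = 4.095 mm.
Required leg w = t_e / 0.707 = 5.792 mm → use 6 mm.

w = 6 mm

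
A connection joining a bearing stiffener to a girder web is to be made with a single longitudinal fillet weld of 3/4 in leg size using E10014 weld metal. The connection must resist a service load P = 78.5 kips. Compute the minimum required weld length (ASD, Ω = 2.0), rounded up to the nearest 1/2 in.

E100XX → F_EXX = 100 ksi.
Throat t_e = 0.707 × 0.75 = 0.5302 in.
r_n/Ω = (0.6 × 100 × 0.5302) / 2.0 = 15.91 kip/in.
L_req = P / (r_n/Ω) = 78.5 / 15.91 = 4.935 in total.
Round up → use L = 5 in.

L = 5 in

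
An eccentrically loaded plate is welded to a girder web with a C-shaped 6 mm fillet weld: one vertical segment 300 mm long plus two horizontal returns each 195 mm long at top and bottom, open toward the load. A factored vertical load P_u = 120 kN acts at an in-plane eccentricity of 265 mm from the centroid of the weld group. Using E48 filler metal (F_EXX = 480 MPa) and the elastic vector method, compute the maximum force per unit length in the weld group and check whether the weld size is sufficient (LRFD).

Total weld length L_w = 690 mm. Treat welds as unit-width lines.
Centroid: x̄ = 2×195×97.5 / 690 = 55.11 mm from the vertical weld.
Polar moment about centroid: J = I_x + I_y = [300³/12 + 2×195×150²] + [300×55.11² + 2(195³/12 + 195×42.39²)] = 13870000 mm³.
Direct shear f_v = P/L_w = 120×10³ / 690 = 173.9 N/mm (vertical).
Torsion M = P·e = 120×10³ × 265 = 31800000 N·mm.
Critical point at (x, y) = (139.9, 150) from centroid. f_tx = M·y/J = 343.8 N/mm; f_ty = M·x/J = 320.7 N/mm.
Resultant f_max = √[f_tx² + (f_v + f_ty)²] = √[343.8² + (173.9 + 320.7)²] = 602.4 N/mm.
Capacity per unit length: φr_n = 0.75 × 0.6 × 480 × (0.707 × 6) = 916.3 N/mm.
602.4 ≤ 916.3 → adequate.

f_max ≈ 602 N/mm; adequate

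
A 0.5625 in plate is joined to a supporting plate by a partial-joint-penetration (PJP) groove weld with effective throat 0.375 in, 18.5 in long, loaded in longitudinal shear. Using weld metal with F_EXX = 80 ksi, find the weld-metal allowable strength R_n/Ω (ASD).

R_n/Ω ≈ 166 kip

Effective throat (given) t_e = 0.375 in.
A_we = 0.375 × 18.5 = 6.938 in².
F_nw = 0.6 F_EXX = 48 ksi.
R_n/Ω = (48 × 6.938) / 2.0 = 166.5 kip.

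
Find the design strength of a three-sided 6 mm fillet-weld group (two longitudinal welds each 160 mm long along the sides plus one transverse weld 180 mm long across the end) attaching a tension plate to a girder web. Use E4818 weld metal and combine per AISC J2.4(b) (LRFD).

φR_n ≈ 497 kN

E48XX → F_EXX = 480 MPa.
t_e = 0.707 × 6 = 4.242 mm.
R_nwl = 0.6 × 480 × 4.242 × 320 × 10⁻³ = 390.9 kN (longitudinal, 2 welds).
R_nwt = 0.6 × 480 × 4.242 × 180 × 10⁻³ = 219.9 kN (transverse, base value).
(i) R_nwl + R_nwt = 610.8 kN; (ii) 0.85 R_nwl + 1.5 R_nwt = 662.2 kN.
R_n = max = 662.2 kN [governs: (ii)]; φR_n = 496.6 kN.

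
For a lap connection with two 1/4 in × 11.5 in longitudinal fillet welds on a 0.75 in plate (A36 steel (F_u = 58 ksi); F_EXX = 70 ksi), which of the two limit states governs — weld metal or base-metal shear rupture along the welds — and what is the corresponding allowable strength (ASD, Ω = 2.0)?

t_e = 0.707 × 0.25 = 0.1767 in; L = 23 in.
Weld metal: R_n/Ω = (1/2.0) × 0.6 × 70 × 0.1767 × 23 = 85.37 kip.
Base metal (shear rupture): R_n/Ω = (1/2.0) × 0.6 × 58 × 0.75 × 23 = 300.1 kip.
Governing: weld metal.

R_n/Ω ≈ 85.4 kip (weld metal governs)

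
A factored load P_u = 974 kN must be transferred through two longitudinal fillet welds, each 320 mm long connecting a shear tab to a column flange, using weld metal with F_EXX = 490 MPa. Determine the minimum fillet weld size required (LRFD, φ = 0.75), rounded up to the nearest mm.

w = 10 mm

Total weld length L = 640 mm.
Required throat t_e = P_u / (φ × 0.6 F_EXX × L) = 974 / (0.75 × 0.6 × 490 × 640 × 10⁻³) = 6.902 mm.
Required leg w = t_e / 0.707 = 9.762 mm → use 10 mm.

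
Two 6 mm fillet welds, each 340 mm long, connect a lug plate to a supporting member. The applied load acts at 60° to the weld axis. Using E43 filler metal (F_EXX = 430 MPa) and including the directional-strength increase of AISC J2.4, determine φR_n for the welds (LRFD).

φR_n ≈ 783 kN

t_e = 0.707 × 6 = 4.242 mm; A_we = 4.242 × 680 = 2885 mm².
Directional factor: 1.0 + 0.5 sin^1.5(60°) = 1.403.
F_nw = 0.6 × 430 × 1.403 = 362 MPa.
φR_n = 0.75 × 362 × 2885 × 10⁻³ = 783.1 kN.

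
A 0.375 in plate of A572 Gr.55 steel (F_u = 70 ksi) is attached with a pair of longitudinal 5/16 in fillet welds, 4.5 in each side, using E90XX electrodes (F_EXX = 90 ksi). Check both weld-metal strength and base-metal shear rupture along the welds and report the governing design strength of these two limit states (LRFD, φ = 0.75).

t_e = 0.707 × 0.3125 = 0.2209 in; L = 9 in.
Weld metal: φR_n = 0.75 × 0.6 × 90 × 0.2209 × 9 = 80.53 kips.
Base metal (shear rupture): φR_n = 0.75 × 0.6 × 70 × 0.375 × 9 = 106.3 kips.
Governing: weld metal.

φR_n ≈ 80.5 kips (weld metal governs)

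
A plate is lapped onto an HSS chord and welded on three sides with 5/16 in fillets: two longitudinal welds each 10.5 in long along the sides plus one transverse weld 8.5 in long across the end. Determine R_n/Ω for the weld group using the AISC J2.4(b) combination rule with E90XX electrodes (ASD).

R_n/Ω ≈ 183 kip

E90XX → F_EXX = 90 ksi.
t_e = 0.707 × 0.3125 = 0.2209 in.
R_nwl = 0.6 × 90 × 0.2209 × 21 = 250.5 kip (longitudinal, 2 welds).
R_nwt = 0.6 × 90 × 0.2209 × 8.5 = 101.4 kip (transverse, base value).
(i) R_nwl + R_nwt = 352 kip; (ii) 0.85 R_nwl + 1.5 R_nwt = 365.1 kip.
R_n = max = 365.1 kip [governs: (ii)]; R_n/Ω = 182.5 kip.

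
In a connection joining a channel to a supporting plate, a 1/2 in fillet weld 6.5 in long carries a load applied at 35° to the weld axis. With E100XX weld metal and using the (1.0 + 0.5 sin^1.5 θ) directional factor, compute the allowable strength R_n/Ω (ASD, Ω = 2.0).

R_n/Ω ≈ 83.9 kips

E100XX → F_EXX = 100 ksi.
t_e = 0.707 × 0.5 = 0.3535 in; A_we = 0.3535 × 6.5 = 2.298 in².
Directional factor: 1.0 + 0.5 sin^1.5(35°) = 1.217.
F_nw = 0.6 × 100 × 1.217 = 73.03 ksi.
R_n/Ω = (73.03 × 2.298) / 2.0 = 83.9 kips.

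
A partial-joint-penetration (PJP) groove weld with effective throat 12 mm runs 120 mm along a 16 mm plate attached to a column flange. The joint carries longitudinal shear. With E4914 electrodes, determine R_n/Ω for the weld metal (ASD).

R_n/Ω ≈ 212 kN

E49XX → F_EXX = 490 MPa.
Effective throat (given) t_e = 12 mm.
A_we = 12 × 120 = 1440 mm².
F_nw = 0.6 F_EXX = 294 MPa.
R_n/Ω = (294 × 1440) / 2.0 × 10⁻³ = 211.7 kN.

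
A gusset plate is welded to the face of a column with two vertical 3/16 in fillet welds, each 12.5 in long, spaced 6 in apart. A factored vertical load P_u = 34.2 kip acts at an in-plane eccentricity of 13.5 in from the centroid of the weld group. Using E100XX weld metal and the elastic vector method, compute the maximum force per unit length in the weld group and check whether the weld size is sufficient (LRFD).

f_max ≈ 6.52 kip/in; NOT adequate

E100XX → F_EXX = 100 ksi.
Total weld length L_w = 25 in. Treat welds as unit-width lines.
Polar moment about centroid: J = 2[d³/12 + d(b/2)²] = 2[12.5³/12 + 12.5×3²] = 550.5 in³.
Direct shear f_v = P/L_w = 34.2 / 25 = 1.368 kip/in (vertical).
Torsion M = P·e = 34.2 × 13.5 = 461.7 kip·in.
Critical point at (x, y) = (3, 6.25) from centroid. f_tx = M·y/J = 5.242 kip/in; f_ty = M·x/J = 2.516 kip/in.
Resultant f_max = √[f_tx² + (f_v + f_ty)²] = √[5.242² + (1.368 + 2.516)²] = 6.524 kip/in.
Capacity per unit length: φr_n = 0.75 × 0.6 × 100 × (0.707 × 0.1875) = 5.965 kip/in.
6.524 > 5.965 → NOT adequate.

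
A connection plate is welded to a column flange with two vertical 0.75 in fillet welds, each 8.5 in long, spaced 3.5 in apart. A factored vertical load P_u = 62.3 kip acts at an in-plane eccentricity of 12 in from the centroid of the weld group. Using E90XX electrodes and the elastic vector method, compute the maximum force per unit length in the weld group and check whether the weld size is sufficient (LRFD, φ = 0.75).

E90XX → F_EXX = 90 ksi.
Total weld length L_w = 17 in. Treat welds as unit-width lines.
Polar moment about centroid: J = 2[d³/12 + d(b/2)²] = 2[8.5³/12 + 8.5×1.75²] = 154.4 in³.
Direct shear f_v = P/L_w = 62.3 / 17 = 3.665 kip/in (vertical).
Torsion M = P·e = 62.3 × 12 = 747.6 kip·in.
Critical point at (x, y) = (1.75, 4.25) from centroid. f_tx = M·y/J = 20.58 kip/in; f_ty = M·x/J = 8.473 kip/in.
Resultant f_max = √[f_tx² + (f_v + f_ty)²] = √[20.58² + (3.665 + 8.473)²] = 23.89 kip/in.
Capacity per unit length: φr_n = 0.75 × 0.6 × 90 × (0.707 × 0.75) = 21.48 kip/in.
23.89 > 21.48 → NOT adequate.

f_max ≈ 23.9 kip/in; NOT adequate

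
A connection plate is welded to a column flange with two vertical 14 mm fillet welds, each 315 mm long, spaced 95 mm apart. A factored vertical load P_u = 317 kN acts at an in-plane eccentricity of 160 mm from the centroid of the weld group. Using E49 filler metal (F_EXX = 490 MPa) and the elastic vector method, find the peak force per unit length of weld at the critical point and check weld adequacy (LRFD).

Total weld length L_w = 630 mm. Treat welds as unit-width lines.
Polar moment about centroid: J = 2[d³/12 + d(b/2)²] = 2[315³/12 + 315×47.5²] = 6631000 mm³.
Direct shear f_v = P/L_w = 317×10³ / 630 = 503.2 N/mm (vertical).
Torsion M = P·e = 317×10³ × 160 = 50720000 N·mm.
Critical point at (x, y) = (47.5, 157.5) from centroid. f_tx = M·y/J = 1205 N/mm; f_ty = M·x/J = 363.3 N/mm.
Resultant f_max = √[f_tx² + (f_v + f_ty)²] = √[1205² + (503.2 + 363.3)²] = 1484 N/mm.
Capacity per unit length: φr_n = 0.75 × 0.6 × 490 × (0.707 × 14) = 2183 N/mm.
1484 ≤ 2183 → adequate.

f_max ≈ 1480 N/mm; adequate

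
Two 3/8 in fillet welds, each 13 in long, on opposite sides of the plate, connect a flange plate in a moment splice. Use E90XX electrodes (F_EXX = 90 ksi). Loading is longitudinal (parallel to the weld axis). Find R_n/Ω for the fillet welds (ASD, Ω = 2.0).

Effective throat t_e = 0.707 × 0.375 = 0.2651 in.
Total length L = 26 in; A_we = 0.2651 × 26 = 6.893 in².
F_nw = 0.6 F_EXX = 0.6 × 90 = 54 ksi.
R_n = 54 × 6.893 = 372.2 kip; R_n/Ω = 372.2/2.0 = 186.1 kip.

R_n/Ω ≈ 186 kip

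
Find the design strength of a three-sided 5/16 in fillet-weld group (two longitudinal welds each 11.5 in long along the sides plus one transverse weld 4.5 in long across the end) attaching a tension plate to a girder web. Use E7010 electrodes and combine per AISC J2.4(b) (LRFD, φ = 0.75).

φR_n ≈ 191 kips

E70XX → F_EXX = 70 ksi.
t_e = 0.707 × 0.3125 = 0.2209 in.
R_nwl = 0.6 × 70 × 0.2209 × 23 = 213.4 kips (longitudinal, 2 welds).
R_nwt = 0.6 × 70 × 0.2209 × 4.5 = 41.76 kips (transverse, base value).
(i) R_nwl + R_nwt = 255.2 kips; (ii) 0.85 R_nwl + 1.5 R_nwt = 244 kips.
R_n = max = 255.2 kips [governs: (i)]; φR_n = 191.4 kips.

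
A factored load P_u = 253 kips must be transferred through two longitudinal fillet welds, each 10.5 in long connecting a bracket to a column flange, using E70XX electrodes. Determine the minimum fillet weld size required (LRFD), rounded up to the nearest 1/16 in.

w = 9/16 in

E70XX → F_EXX = 70 ksi.
Total weld length L = 21 in.
Required throat t_e = P_u / (φ × 0.6 F_EXX × L) = 253 / (0.75 × 0.6 × 70 × 21) = 0.3825 in.
Required leg w = t_e / 0.707 = 0.541 in → use 9/16 in.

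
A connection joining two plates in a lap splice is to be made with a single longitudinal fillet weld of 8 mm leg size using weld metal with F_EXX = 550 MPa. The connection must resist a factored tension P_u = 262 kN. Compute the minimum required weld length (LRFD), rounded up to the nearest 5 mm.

L = 190 mm

Throat t_e = 0.707 × 8 = 5.656 mm.
φr_n = 0.75 × 0.6 × 550 × 5.656 × 10⁻³ = 1.4 kN/mm.
L_req = P_u / φr_n = 262 / 1.4 = 187.2 mm total.
Round up → use L = 190 mm.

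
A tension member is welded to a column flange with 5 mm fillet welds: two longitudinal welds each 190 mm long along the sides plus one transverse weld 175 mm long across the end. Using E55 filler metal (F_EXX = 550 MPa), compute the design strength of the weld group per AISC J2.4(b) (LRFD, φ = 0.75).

t_e = 0.707 × 5 = 3.535 mm.
R_nwl = 0.6 × 550 × 3.535 × 380 × 10⁻³ = 443.3 kN (longitudinal, 2 welds).
R_nwt = 0.6 × 550 × 3.535 × 175 × 10⁻³ = 204.1 kN (transverse, base value).
(i) R_nwl + R_nwt = 647.4 kN; (ii) 0.85 R_nwl + 1.5 R_nwt = 683 kN.
R_n = max = 683 kN [governs: (ii)]; φR_n = 512.3 kN.

φR_n ≈ 512 kN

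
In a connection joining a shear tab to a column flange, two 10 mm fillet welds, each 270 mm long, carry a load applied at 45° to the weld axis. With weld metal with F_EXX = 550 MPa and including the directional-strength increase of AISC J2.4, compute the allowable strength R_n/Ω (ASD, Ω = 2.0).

R_n/Ω ≈ 817 kN

t_e = 0.707 × 10 = 7.07 mm; A_we = 7.07 × 540 = 3818 mm².
Directional factor: 1.0 + 0.5 sin^1.5(45°) = 1.297.
F_nw = 0.6 × 550 × 1.297 = 428.1 MPa.
R_n/Ω = (428.1 × 3818) / 2.0 × 10⁻³ = 817.2 kN.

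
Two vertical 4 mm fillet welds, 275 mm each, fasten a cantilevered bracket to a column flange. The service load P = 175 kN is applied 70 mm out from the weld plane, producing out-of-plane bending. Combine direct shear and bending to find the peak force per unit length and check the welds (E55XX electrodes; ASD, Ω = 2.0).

f_max ≈ 581 N/mm; NOT adequate

E55XX → F_EXX = 550 MPa.
L_w = 2 × 275 = 550 mm; section modulus (unit throat) S = 2 × L²/6 = 25210 mm².
Direct shear f_v = P/L_w = 175×10³/550 = 318.2 N/mm.
Moment M = P × e = 175×10³ × 70 = 12250000 N·mm; bending f_b = M/S = 486 N/mm.
f_max = √(f_v² + f_b²) = √(318.2² + 486²) = 580.9 N/mm.
r_n/Ω = (1/2.0) × 0.6 × 550 × (0.707 × 4) = 466.6 N/mm → NOT adequate.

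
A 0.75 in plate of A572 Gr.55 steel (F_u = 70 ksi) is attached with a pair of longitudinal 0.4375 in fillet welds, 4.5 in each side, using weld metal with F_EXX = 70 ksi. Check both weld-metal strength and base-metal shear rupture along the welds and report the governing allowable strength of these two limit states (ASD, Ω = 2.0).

t_e = 0.707 × 0.4375 = 0.3093 in; L = 9 in.
Weld metal: R_n/Ω = (1/2.0) × 0.6 × 70 × 0.3093 × 9 = 58.46 kip.
Base metal (shear rupture): R_n/Ω = (1/2.0) × 0.6 × 70 × 0.75 × 9 = 141.8 kip.
Governing: weld metal.

R_n/Ω ≈ 58.5 kip (weld metal governs)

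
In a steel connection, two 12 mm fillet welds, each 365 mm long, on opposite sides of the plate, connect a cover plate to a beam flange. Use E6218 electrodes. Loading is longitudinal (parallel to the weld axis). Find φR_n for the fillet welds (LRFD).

E62XX → F_EXX = 620 MPa.
Effective throat t_e = 0.707 × 12 = 8.484 mm.
Total length L = 730 mm; A_we = 8.484 × 730 = 6193 mm².
F_nw = 0.6 F_EXX = 0.6 × 620 = 372 MPa.
φR_n = 0.75 × 372 × 6193 × 10⁻³ = 1728 kN.

φR_n ≈ 1730 kN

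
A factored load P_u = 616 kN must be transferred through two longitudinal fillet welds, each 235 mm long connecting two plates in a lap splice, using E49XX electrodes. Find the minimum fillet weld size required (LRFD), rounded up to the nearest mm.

E49XX → F_EXX = 490 MPa.
Total weld length L = 470 mm.
Required throat t_e = P_u / (φ × 0.6 F_EXX × L) = 616 / (0.75 × 0.6 × 490 × 470 × 10⁻³) = 5.944 mm.
Required leg w = t_e / 0.707 = 8.407 mm → use 9 mm.

w = 9 mm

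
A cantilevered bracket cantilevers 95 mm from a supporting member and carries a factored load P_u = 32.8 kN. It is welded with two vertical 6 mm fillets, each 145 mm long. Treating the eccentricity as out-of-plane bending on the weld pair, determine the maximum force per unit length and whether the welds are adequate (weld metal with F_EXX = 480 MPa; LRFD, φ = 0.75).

f_max ≈ 459 N/mm; adequate

L_w = 2 × 145 = 290 mm; section modulus (unit throat) S = 2 × L²/6 = 7008 mm².
Direct shear f_v = P/L_w = 32.8×10³/290 = 113.1 N/mm.
Moment M = P × e = 32.8×10³ × 95 = 3116000 N·mm; bending f_b = M/S = 444.6 N/mm.
f_max = √(f_v² + f_b²) = √(113.1² + 444.6²) = 458.8 N/mm.
φr_n = 0.75 × 0.6 × 480 × (0.707 × 6) = 916.3 N/mm → adequate.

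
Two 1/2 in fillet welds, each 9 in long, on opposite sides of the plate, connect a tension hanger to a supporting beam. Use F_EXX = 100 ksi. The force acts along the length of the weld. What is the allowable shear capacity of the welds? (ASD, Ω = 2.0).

R_n/Ω ≈ 191 kips

Effective throat t_e = 0.707 × 0.5 = 0.3535 in.
Total length L = 18 in; A_we = 0.3535 × 18 = 6.363 in².
F_nw = 0.6 F_EXX = 0.6 × 100 = 60 ksi.
R_n = 60 × 6.363 = 381.8 kips; R_n/Ω = 381.8/2.0 = 190.9 kips.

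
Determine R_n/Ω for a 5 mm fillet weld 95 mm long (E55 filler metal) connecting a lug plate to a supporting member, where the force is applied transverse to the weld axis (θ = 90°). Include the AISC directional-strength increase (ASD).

E55XX → F_EXX = 550 MPa.
t_e = 0.707 × 5 = 3.535 mm; A_we = 3.535 × 95 = 335.8 mm².
Directional factor: 1.0 + 0.5 sin^1.5(90°) = 1.5.
F_nw = 0.6 × 550 × 1.5 = 495 MPa.
R_n/Ω = (495 × 335.8) / 2.0 × 10⁻³ = 83.12 kN.

R_n/Ω ≈ 83.1 kN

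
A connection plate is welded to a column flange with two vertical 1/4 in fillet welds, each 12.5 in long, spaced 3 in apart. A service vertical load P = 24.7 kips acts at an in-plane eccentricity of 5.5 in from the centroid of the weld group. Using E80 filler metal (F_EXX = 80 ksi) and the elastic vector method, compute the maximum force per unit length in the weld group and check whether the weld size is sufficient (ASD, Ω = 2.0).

f_max ≈ 2.69 kip/in; adequate

Total weld length L_w = 25 in. Treat welds as unit-width lines.
Polar moment about centroid: J = 2[d³/12 + d(b/2)²] = 2[12.5³/12 + 12.5×1.5²] = 381.8 in³.
Direct shear f_v = P/L_w = 24.7 / 25 = 0.988 kip/in (vertical).
Torsion M = P·e = 24.7 × 5.5 = 135.85 kip·in.
Critical point at (x, y) = (1.5, 6.25) from centroid. f_tx = M·y/J = 2.224 kip/in; f_ty = M·x/J = 0.5338 kip/in.
Resultant f_max = √[f_tx² + (f_v + f_ty)²] = √[2.224² + (0.988 + 0.5338)²] = 2.695 kip/in.
Capacity per unit length: r_n/Ω = (1/2.0) × 0.6 × 80 × (0.707 × 0.25) = 4.242 kip/in.
2.695 ≤ 4.242 → adequate.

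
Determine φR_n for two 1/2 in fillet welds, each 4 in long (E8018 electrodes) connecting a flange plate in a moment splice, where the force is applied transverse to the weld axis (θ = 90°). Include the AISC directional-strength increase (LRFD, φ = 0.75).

φR_n ≈ 153 kip

E80XX → F_EXX = 80 ksi.
t_e = 0.707 × 0.5 = 0.3535 in; A_we = 0.3535 × 8 = 2.828 in².
Directional factor: 1.0 + 0.5 sin^1.5(90°) = 1.5.
F_nw = 0.6 × 80 × 1.5 = 72 ksi.
φR_n = 0.75 × 72 × 2.828 = 152.7 kip.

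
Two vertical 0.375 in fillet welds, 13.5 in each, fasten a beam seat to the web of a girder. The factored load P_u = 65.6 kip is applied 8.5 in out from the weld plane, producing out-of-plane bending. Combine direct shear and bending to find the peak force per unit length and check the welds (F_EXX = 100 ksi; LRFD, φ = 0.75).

L_w = 2 × 13.5 = 27 in; section modulus (unit throat) S = 2 × L²/6 = 60.75 in².
Direct shear f_v = P/L_w = 65.6/27 = 2.43 kip/in.
Moment M = P × e = 65.6 × 8.5 = 557.6 kip·in; bending f_b = M/S = 9.179 kip/in.
f_max = √(f_v² + f_b²) = √(2.43² + 9.179²) = 9.495 kip/in.
φr_n = 0.75 × 0.6 × 100 × (0.707 × 0.375) = 11.93 kip/in → adequate.

f_max ≈ 9.49 kip/in; adequate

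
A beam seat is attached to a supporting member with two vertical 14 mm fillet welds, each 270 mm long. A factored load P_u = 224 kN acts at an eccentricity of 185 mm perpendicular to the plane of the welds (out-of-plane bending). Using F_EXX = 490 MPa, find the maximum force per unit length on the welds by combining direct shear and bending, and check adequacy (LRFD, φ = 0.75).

L_w = 2 × 270 = 540 mm; section modulus (unit throat) S = 2 × L²/6 = 24300 mm².
Direct shear f_v = P/L_w = 224×10³/540 = 414.8 N/mm.
Moment M = P × e = 224×10³ × 185 = 41440000 N·mm; bending f_b = M/S = 1705 N/mm.
f_max = √(f_v² + f_b²) = √(414.8² + 1705²) = 1755 N/mm.
φr_n = 0.75 × 0.6 × 490 × (0.707 × 14) = 2183 N/mm → adequate.

f_max ≈ 1760 N/mm; adequate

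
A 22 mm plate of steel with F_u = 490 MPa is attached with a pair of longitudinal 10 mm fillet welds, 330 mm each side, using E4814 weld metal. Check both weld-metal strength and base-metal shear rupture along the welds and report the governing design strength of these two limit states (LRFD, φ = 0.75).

φR_n ≈ 1010 kN (weld metal governs)

E48XX → F_EXX = 480 MPa.
t_e = 0.707 × 10 = 7.07 mm; L = 660 mm.
Weld metal: φR_n = 0.75 × 0.6 × 480 × 7.07 × 660 × 10⁻³ = 1008 kN.
Base metal (shear rupture): φR_n = 0.75 × 0.6 × 490 × 22 × 660 × 10⁻³ = 3202 kN.
Governing: weld metal.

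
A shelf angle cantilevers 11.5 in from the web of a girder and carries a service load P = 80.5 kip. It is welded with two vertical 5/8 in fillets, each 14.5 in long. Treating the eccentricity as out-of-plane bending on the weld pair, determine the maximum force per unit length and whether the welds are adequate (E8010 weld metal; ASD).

E80XX → F_EXX = 80 ksi.
L_w = 2 × 14.5 = 29 in; section modulus (unit throat) S = 2 × L²/6 = 70.08 in².
Direct shear f_v = P/L_w = 80.5/29 = 2.776 kip/in.
Moment M = P × e = 80.5 × 11.5 = 925.75 kip·in; bending f_b = M/S = 13.21 kip/in.
f_max = √(f_v² + f_b²) = √(2.776² + 13.21²) = 13.5 kip/in.
r_n/Ω = (1/2.0) × 0.6 × 80 × (0.707 × 0.625) = 10.6 kip/in → NOT adequate.

f_max ≈ 13.5 kip/in; NOT adequate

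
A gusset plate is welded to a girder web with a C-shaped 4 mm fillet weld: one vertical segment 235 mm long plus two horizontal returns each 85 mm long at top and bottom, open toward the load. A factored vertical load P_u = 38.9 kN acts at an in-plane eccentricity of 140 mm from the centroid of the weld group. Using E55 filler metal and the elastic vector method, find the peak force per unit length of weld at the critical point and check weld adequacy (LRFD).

E55XX → F_EXX = 550 MPa.
Total weld length L_w = 405 mm. Treat welds as unit-width lines.
Centroid: x̄ = 2×85×42.5 / 405 = 17.84 mm from the vertical weld.
Polar moment about centroid: J = I_x + I_y = [235³/12 + 2×85×117.5²] + [235×17.84² + 2(85³/12 + 85×24.66²)] = 3709000 mm³.
Direct shear f_v = P/L_w = 38.9×10³ / 405 = 96.05 N/mm (vertical).
Torsion M = P·e = 38.9×10³ × 140 = 5446000 N·mm.
Critical point at (x, y) = (67.16, 117.5) from centroid. f_tx = M·y/J = 172.5 N/mm; f_ty = M·x/J = 98.61 N/mm.
Resultant f_max = √[f_tx² + (f_v + f_ty)²] = √[172.5² + (96.05 + 98.61)²] = 260.1 N/mm.
Capacity per unit length: φr_n = 0.75 × 0.6 × 550 × (0.707 × 4) = 699.9 N/mm.
260.1 ≤ 699.9 → adequate.

f_max ≈ 260 N/mm; adequate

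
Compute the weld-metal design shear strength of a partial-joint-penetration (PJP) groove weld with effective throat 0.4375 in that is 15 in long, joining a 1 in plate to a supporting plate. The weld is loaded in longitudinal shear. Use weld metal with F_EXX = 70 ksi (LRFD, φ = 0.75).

Effective throat (given) t_e = 0.4375 in.
A_we = 0.4375 × 15 = 6.562 in².
F_nw = 0.6 F_EXX = 42 ksi.
φR_n = 0.75 × 42 × 6.562 = 206.7 kip.

φR_n ≈ 207 kip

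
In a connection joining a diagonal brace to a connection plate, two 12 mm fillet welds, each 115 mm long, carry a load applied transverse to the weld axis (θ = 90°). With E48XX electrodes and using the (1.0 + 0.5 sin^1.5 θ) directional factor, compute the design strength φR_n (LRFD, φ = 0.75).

φR_n ≈ 632 kN

E48XX → F_EXX = 480 MPa.
t_e = 0.707 × 12 = 8.484 mm; A_we = 8.484 × 230 = 1951 mm².
Directional factor: 1.0 + 0.5 sin^1.5(90°) = 1.5.
F_nw = 0.6 × 480 × 1.5 = 432 MPa.
φR_n = 0.75 × 432 × 1951 × 10⁻³ = 632.2 kN.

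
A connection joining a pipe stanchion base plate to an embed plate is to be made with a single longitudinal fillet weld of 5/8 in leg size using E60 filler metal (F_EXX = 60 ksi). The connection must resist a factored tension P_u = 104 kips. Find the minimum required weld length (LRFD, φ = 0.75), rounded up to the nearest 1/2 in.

L = 9 in

Throat t_e = 0.707 × 0.625 = 0.4419 in.
φr_n = 0.75 × 0.6 × 60 × 0.4419 = 11.93 kips/in.
L_req = P_u / φr_n = 104 / 11.93 = 8.717 in total.
Round up → use L = 9 in.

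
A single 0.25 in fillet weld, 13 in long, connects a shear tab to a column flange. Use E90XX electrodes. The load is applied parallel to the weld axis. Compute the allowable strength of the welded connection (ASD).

R_n/Ω ≈ 62 kips

E90XX → F_EXX = 90 ksi.
Effective throat t_e = 0.707 × 0.25 = 0.1767 in.
Total length L = 13 in; A_we = 0.1767 × 13 = 2.298 in².
F_nw = 0.6 F_EXX = 0.6 × 90 = 54 ksi.
R_n = 54 × 2.298 = 124.1 kips; R_n/Ω = 124.1/2.0 = 62.04 kips.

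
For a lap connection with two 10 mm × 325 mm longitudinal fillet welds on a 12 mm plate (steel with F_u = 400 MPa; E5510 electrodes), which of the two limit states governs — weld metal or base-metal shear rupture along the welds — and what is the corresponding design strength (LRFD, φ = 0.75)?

φR_n ≈ 1140 kN (weld metal governs)

E55XX → F_EXX = 550 MPa.
t_e = 0.707 × 10 = 7.07 mm; L = 650 mm.
Weld metal: φR_n = 0.75 × 0.6 × 550 × 7.07 × 650 × 10⁻³ = 1137 kN.
Base metal (shear rupture): φR_n = 0.75 × 0.6 × 400 × 12 × 650 × 10⁻³ = 1404 kN.
Governing: weld metal.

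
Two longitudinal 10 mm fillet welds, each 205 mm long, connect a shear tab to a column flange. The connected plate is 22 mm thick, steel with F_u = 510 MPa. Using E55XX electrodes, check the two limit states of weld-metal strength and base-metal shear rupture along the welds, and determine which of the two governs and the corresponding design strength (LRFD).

E55XX → F_EXX = 550 MPa.
t_e = 0.707 × 10 = 7.07 mm; L = 410 mm.
Weld metal: φR_n = 0.75 × 0.6 × 550 × 7.07 × 410 × 10⁻³ = 717.4 kN.
Base metal (shear rupture): φR_n = 0.75 × 0.6 × 510 × 22 × 410 × 10⁻³ = 2070 kN.
Governing: weld metal.

φR_n ≈ 717 kN (weld metal governs)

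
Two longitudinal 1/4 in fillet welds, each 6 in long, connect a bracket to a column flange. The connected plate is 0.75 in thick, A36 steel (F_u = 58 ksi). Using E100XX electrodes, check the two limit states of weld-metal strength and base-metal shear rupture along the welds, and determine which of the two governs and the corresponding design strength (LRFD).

φR_n ≈ 95.4 kips (weld metal governs)

E100XX → F_EXX = 100 ksi.
t_e = 0.707 × 0.25 = 0.1767 in; L = 12 in.
Weld metal: φR_n = 0.75 × 0.6 × 100 × 0.1767 × 12 = 95.44 kips.
Base metal (shear rupture): φR_n = 0.75 × 0.6 × 58 × 0.75 × 12 = 234.9 kips.
Governing: weld metal.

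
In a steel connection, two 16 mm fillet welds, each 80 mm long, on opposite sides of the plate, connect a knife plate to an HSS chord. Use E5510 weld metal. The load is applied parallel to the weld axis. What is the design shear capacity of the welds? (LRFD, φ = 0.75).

φR_n ≈ 448 kN

E55XX → F_EXX = 550 MPa.
Effective throat t_e = 0.707 × 16 = 11.31 mm.
Total length L = 160 mm; A_we = 11.31 × 160 = 1810 mm².
F_nw = 0.6 F_EXX = 0.6 × 550 = 330 MPa.
φR_n = 0.75 × 330 × 1810 × 10⁻³ = 448 kN.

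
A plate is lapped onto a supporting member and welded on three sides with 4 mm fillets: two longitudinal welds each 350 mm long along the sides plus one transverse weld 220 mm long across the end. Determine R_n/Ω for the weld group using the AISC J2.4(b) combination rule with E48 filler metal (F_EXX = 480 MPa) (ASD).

R_n/Ω ≈ 377 kN

t_e = 0.707 × 4 = 2.828 mm.
R_nwl = 0.6 × 480 × 2.828 × 700 × 10⁻³ = 570.1 kN (longitudinal, 2 welds).
R_nwt = 0.6 × 480 × 2.828 × 220 × 10⁻³ = 179.2 kN (transverse, base value).
(i) R_nwl + R_nwt = 749.3 kN; (ii) 0.85 R_nwl + 1.5 R_nwt = 753.4 kN.
R_n = max = 753.4 kN [governs: (ii)]; R_n/Ω = 376.7 kN.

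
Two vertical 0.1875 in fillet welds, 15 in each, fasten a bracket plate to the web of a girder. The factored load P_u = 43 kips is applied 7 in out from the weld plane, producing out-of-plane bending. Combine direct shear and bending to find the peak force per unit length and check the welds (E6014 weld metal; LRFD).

E60XX → F_EXX = 60 ksi.
L_w = 2 × 15 = 30 in; section modulus (unit throat) S = 2 × L²/6 = 75 in².
Direct shear f_v = P/L_w = 43/30 = 1.433 kip/in.
Moment M = P × e = 43 × 7 = 301 kip·in; bending f_b = M/S = 4.013 kip/in.
f_max = √(f_v² + f_b²) = √(1.433² + 4.013²) = 4.262 kip/in.
φr_n = 0.75 × 0.6 × 60 × (0.707 × 0.1875) = 3.579 kip/in → NOT adequate.

f_max ≈ 4.26 kip/in; NOT adequate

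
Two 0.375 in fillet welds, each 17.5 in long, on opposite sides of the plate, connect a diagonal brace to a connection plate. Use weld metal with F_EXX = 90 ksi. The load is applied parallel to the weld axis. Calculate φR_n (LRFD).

φR_n ≈ 376 kip

Effective throat t_e = 0.707 × 0.375 = 0.2651 in.
Total length L = 35 in; A_we = 0.2651 × 35 = 9.279 in².
F_nw = 0.6 F_EXX = 0.6 × 90 = 54 ksi.
φR_n = 0.75 × 54 × 9.279 = 375.8 kip.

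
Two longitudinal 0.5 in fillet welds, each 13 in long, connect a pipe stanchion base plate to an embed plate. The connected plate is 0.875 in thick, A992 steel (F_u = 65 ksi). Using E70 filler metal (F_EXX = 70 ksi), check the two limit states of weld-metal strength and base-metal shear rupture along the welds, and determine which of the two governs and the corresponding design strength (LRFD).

t_e = 0.707 × 0.5 = 0.3535 in; L = 26 in.
Weld metal: φR_n = 0.75 × 0.6 × 70 × 0.3535 × 26 = 289.5 kip.
Base metal (shear rupture): φR_n = 0.75 × 0.6 × 65 × 0.875 × 26 = 665.4 kip.
Governing: weld metal.

φR_n ≈ 290 kip (weld metal governs)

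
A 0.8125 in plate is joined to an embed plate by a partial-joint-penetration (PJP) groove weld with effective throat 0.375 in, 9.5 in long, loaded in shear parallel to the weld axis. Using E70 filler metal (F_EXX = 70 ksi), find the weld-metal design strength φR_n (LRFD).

φR_n ≈ 112 kip

Effective throat (given) t_e = 0.375 in.
A_we = 0.375 × 9.5 = 3.562 in².
F_nw = 0.6 F_EXX = 42 ksi.
φR_n = 0.75 × 42 × 3.562 = 112.2 kip.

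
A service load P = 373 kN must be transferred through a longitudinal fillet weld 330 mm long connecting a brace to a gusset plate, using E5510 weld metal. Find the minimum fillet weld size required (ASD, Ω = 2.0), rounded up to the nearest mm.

w = 10 mm

E55XX → F_EXX = 550 MPa.
Total weld length L = 330 mm.
Required throat t_e = P × Ω / (0.6 F_EXX × L) = 373 × 2.0 / (0.6 × 550 × 330 × 10⁻³) = 6.85 mm.
Required leg w = t_e / 0.707 = 9.689 mm → use 10 mm.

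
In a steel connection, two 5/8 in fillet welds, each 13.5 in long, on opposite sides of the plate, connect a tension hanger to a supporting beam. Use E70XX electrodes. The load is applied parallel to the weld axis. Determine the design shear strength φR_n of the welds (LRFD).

E70XX → F_EXX = 70 ksi.
Effective throat t_e = 0.707 × 0.625 = 0.4419 in.
Total length L = 27 in; A_we = 0.4419 × 27 = 11.93 in².
F_nw = 0.6 F_EXX = 0.6 × 70 = 42 ksi.
φR_n = 0.75 × 42 × 11.93 = 375.8 kip.

φR_n ≈ 376 kip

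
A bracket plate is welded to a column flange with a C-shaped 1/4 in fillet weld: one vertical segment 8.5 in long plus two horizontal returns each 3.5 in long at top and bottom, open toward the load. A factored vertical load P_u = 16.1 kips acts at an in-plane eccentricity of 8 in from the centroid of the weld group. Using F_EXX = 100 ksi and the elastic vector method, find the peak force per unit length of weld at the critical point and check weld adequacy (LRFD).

f_max ≈ 3.96 kip/in; adequate

Total weld length L_w = 15.5 in. Treat welds as unit-width lines.
Centroid: x̄ = 2×3.5×1.75 / 15.5 = 0.7903 in from the vertical weld.
Polar moment about centroid: J = I_x + I_y = [8.5³/12 + 2×3.5×4.25²] + [8.5×0.7903² + 2(3.5³/12 + 3.5×0.9597²)] = 196.5 in³.
Direct shear f_v = P/L_w = 16.1 / 15.5 = 1.039 kip/in (vertical).
Torsion M = P·e = 16.1 × 8 = 128.8 kip·in.
Critical point at (x, y) = (2.71, 4.25) from centroid. f_tx = M·y/J = 2.786 kip/in; f_ty = M·x/J = 1.776 kip/in.
Resultant f_max = √[f_tx² + (f_v + f_ty)²] = √[2.786² + (1.039 + 1.776)²] = 3.96 kip/in.
Capacity per unit length: φr_n = 0.75 × 0.6 × 100 × (0.707 × 0.25) = 7.954 kip/in.
3.96 ≤ 7.954 → adequate.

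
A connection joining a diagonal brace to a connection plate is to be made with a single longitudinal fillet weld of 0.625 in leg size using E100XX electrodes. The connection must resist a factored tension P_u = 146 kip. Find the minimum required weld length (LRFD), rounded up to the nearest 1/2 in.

E100XX → F_EXX = 100 ksi.
Throat t_e = 0.707 × 0.625 = 0.4419 in.
φr_n = 0.75 × 0.6 × 100 × 0.4419 = 19.88 kip/in.
L_req = P_u / φr_n = 146 / 19.88 = 7.342 in total.
Round up → use L = 7.5 in.

L = 7.5 in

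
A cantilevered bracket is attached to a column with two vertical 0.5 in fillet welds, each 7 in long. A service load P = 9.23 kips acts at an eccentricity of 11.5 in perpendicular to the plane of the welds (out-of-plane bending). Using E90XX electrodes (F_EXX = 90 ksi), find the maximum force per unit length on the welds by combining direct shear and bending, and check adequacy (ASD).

f_max ≈ 6.53 kip/in; adequate

L_w = 2 × 7 = 14 in; section modulus (unit throat) S = 2 × L²/6 = 16.33 in².
Direct shear f_v = P/L_w = 9.23/14 = 0.6593 kip/in.
Moment M = P × e = 9.23 × 11.5 = 106.15 kip·in; bending f_b = M/S = 6.499 kip/in.
f_max = √(f_v² + f_b²) = √(0.6593² + 6.499²) = 6.532 kip/in.
r_n/Ω = (1/2.0) × 0.6 × 90 × (0.707 × 0.5) = 9.544 kip/in → adequate.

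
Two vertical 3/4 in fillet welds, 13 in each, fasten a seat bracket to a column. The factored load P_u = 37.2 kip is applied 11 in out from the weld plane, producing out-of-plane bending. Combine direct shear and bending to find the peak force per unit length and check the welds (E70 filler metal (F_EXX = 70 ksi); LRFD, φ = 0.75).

L_w = 2 × 13 = 26 in; section modulus (unit throat) S = 2 × L²/6 = 56.33 in².
Direct shear f_v = P/L_w = 37.2/26 = 1.431 kip/in.
Moment M = P × e = 37.2 × 11 = 409.2 kip·in; bending f_b = M/S = 7.264 kip/in.
f_max = √(f_v² + f_b²) = √(1.431² + 7.264²) = 7.403 kip/in.
φr_n = 0.75 × 0.6 × 70 × (0.707 × 0.75) = 16.7 kip/in → adequate.

f_max ≈ 7.4 kip/in; adequate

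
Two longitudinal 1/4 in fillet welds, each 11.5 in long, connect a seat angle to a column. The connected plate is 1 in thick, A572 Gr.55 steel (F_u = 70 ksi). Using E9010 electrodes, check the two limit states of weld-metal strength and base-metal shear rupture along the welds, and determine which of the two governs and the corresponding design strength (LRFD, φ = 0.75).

φR_n ≈ 165 kip (weld metal governs)

E90XX → F_EXX = 90 ksi.
t_e = 0.707 × 0.25 = 0.1767 in; L = 23 in.
Weld metal: φR_n = 0.75 × 0.6 × 90 × 0.1767 × 23 = 164.6 kip.
Base metal (shear rupture): φR_n = 0.75 × 0.6 × 70 × 1 × 23 = 724.5 kip.
Governing: weld metal.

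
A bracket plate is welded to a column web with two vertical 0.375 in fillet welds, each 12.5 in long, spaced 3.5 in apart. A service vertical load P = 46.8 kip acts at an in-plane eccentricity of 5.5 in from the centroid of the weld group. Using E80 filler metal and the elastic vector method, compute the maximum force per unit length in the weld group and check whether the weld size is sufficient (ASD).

f_max ≈ 5 kip/in; adequate

E80XX → F_EXX = 80 ksi.
Total weld length L_w = 25 in. Treat welds as unit-width lines.
Polar moment about centroid: J = 2[d³/12 + d(b/2)²] = 2[12.5³/12 + 12.5×1.75²] = 402.1 in³.
Direct shear f_v = P/L_w = 46.8 / 25 = 1.872 kip/in (vertical).
Torsion M = P·e = 46.8 × 5.5 = 257.4 kip·in.
Critical point at (x, y) = (1.75, 6.25) from centroid. f_tx = M·y/J = 4.001 kip/in; f_ty = M·x/J = 1.12 kip/in.
Resultant f_max = √[f_tx² + (f_v + f_ty)²] = √[4.001² + (1.872 + 1.12)²] = 4.996 kip/in.
Capacity per unit length: r_n/Ω = (1/2.0) × 0.6 × 80 × (0.707 × 0.375) = 6.363 kip/in.
4.996 ≤ 6.363 → adequate.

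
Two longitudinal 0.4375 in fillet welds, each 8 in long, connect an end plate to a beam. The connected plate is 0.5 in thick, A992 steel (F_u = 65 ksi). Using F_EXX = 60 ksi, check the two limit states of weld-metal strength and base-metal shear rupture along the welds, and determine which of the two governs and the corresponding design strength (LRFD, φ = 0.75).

t_e = 0.707 × 0.4375 = 0.3093 in; L = 16 in.
Weld metal: φR_n = 0.75 × 0.6 × 60 × 0.3093 × 16 = 133.6 kip.
Base metal (shear rupture): φR_n = 0.75 × 0.6 × 65 × 0.5 × 16 = 234 kip.
Governing: weld metal.

φR_n ≈ 134 kip (weld metal governs)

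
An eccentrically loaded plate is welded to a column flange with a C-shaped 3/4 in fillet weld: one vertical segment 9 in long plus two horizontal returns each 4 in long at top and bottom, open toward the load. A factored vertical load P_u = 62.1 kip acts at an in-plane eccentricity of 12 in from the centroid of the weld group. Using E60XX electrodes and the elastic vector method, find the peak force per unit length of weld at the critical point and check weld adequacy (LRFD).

f_max ≈ 18.5 kip/in; NOT adequate

E60XX → F_EXX = 60 ksi.
Total weld length L_w = 17 in. Treat welds as unit-width lines.
Centroid: x̄ = 2×4×2 / 17 = 0.9412 in from the vertical weld.
Polar moment about centroid: J = I_x + I_y = [9³/12 + 2×4×4.5²] + [9×0.9412² + 2(4³/12 + 4×1.059²)] = 250.4 in³.
Direct shear f_v = P/L_w = 62.1 / 17 = 3.653 kip/in (vertical).
Torsion M = P·e = 62.1 × 12 = 745.2 kip·in.
Critical point at (x, y) = (3.059, 4.5) from centroid. f_tx = M·y/J = 13.39 kip/in; f_ty = M·x/J = 9.105 kip/in.
Resultant f_max = √[f_tx² + (f_v + f_ty)²] = √[13.39² + (3.653 + 9.105)²] = 18.5 kip/in.
Capacity per unit length: φr_n = 0.75 × 0.6 × 60 × (0.707 × 0.75) = 14.32 kip/in.
18.5 > 14.32 → NOT adequate.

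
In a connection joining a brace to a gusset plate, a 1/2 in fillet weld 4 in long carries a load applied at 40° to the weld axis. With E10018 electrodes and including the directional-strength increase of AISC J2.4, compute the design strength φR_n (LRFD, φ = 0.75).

E100XX → F_EXX = 100 ksi.
t_e = 0.707 × 0.5 = 0.3535 in; A_we = 0.3535 × 4 = 1.414 in².
Directional factor: 1.0 + 0.5 sin^1.5(40°) = 1.258.
F_nw = 0.6 × 100 × 1.258 = 75.46 ksi.
φR_n = 0.75 × 75.46 × 1.414 = 80.03 kip.

φR_n ≈ 80 kip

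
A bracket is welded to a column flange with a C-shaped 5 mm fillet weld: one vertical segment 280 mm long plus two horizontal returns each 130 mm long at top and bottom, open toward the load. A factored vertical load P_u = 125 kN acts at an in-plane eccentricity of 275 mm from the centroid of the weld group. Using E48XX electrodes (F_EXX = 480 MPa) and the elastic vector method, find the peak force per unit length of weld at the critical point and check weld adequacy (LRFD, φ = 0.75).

f_max ≈ 902 N/mm; NOT adequate

Total weld length L_w = 540 mm. Treat welds as unit-width lines.
Centroid: x̄ = 2×130×65 / 540 = 31.3 mm from the vertical weld.
Polar moment about centroid: J = I_x + I_y = [280³/12 + 2×130×140²] + [280×31.3² + 2(130³/12 + 130×33.7²)] = 7861000 mm³.
Direct shear f_v = P/L_w = 125×10³ / 540 = 231.5 N/mm (vertical).
Torsion M = P·e = 125×10³ × 275 = 34375000 N·mm.
Critical point at (x, y) = (98.7, 140) from centroid. f_tx = M·y/J = 612.2 N/mm; f_ty = M·x/J = 431.6 N/mm.
Resultant f_max = √[f_tx² + (f_v + f_ty)²] = √[612.2² + (231.5 + 431.6)²] = 902.5 N/mm.
Capacity per unit length: φr_n = 0.75 × 0.6 × 480 × (0.707 × 5) = 763.6 N/mm.
902.5 > 763.6 → NOT adequate.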